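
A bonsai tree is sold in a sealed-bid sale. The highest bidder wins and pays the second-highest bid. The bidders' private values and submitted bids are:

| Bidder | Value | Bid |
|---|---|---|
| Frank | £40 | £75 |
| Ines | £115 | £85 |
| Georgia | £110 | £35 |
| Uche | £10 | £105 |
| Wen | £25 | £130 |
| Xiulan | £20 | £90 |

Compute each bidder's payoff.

Frank £0, Ines £0, Georgia £0, Uche £0, Wen -£80, Xiulan £0.

Bids in descending order: Wen £130 > Uche £105 > Xiulan £90 > Ines £85 > Frank £75 > Georgia £35.
Wen has the top bid and wins; the price is the second-highest bid, £105.
Wen's payoff = £25 − £105 = -£80. All other bidders lose, so their payoff is 0.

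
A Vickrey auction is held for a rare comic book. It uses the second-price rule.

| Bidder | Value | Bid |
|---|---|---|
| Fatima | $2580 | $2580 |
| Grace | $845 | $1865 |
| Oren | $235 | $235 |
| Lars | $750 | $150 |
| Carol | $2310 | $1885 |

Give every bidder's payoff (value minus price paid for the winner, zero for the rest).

Payoffs: Fatima $695, Grace $0, Oren $0, Lars $0, Carol $0.

Bids in descending order: Fatima $2580, then Carol $1885, then Grace $1865, then Oren $235, then Lars $150.
Fatima has the top bid and wins; the price is the second-highest bid, $1885.
Fatima's payoff = $2580 − $1885 = $695. All other bidders lose, so their payoff is 0.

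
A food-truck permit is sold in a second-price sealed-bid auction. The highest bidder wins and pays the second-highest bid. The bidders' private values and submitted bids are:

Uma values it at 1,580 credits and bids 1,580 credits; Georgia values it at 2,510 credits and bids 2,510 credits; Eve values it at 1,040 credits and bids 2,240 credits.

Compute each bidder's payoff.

Sorted high to low: Georgia 2,510 credits; Eve 2,240 credits; Uma 1,580 credits.
Georgia has the top bid and wins; the price is the second-highest bid, 2,240 credits.
Georgia's payoff = 2,510 credits − 2,240 credits = 270 credits. All other bidders lose, so their payoff is 0.

Uma 0 credits, Georgia 270 credits, Eve 0 credits.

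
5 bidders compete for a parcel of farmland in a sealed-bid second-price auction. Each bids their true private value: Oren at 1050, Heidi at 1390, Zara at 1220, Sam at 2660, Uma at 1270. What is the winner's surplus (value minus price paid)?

Winner's surplus: 1270.

Bids in descending order: Sam 2660, then Heidi 1390, then Uma 1270, then Zara 1220, then Oren 1050.
Sam wins with the top bid and pays the second-highest, 1390.
Surplus = 2660 − 1390 = 1270.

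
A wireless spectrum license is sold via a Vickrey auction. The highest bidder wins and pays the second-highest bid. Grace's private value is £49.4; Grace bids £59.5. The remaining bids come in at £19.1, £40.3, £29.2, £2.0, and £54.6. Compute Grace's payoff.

Highest competing bid: £54.6.
Grace's bid £59.5 is the highest overall, so Grace wins and pays the second-highest bid, £54.6.
Payoff = value − price = £49.4 − £54.6 = -£5.2.

Payoff = -£5.2.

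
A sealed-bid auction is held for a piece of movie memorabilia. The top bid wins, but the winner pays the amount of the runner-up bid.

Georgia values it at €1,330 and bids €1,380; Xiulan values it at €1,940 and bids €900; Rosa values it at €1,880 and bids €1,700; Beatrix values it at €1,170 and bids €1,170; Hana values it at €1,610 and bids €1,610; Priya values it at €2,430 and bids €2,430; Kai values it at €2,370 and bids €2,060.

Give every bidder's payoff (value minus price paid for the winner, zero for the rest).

Payoffs: Georgia €0, Xiulan €0, Rosa €0, Beatrix €0, Hana €0, Priya €370, Kai €0.

Sorted high to low: Priya €2,430; Kai €2,060; Rosa €1,700; Hana €1,610; Georgia €1,380; Beatrix €1,170; Xiulan €900.
Priya has the top bid and wins; the price is the second-highest bid, €2,060.
Priya's payoff = €2,430 − €2,060 = €370. All other bidders lose, so their payoff is 0.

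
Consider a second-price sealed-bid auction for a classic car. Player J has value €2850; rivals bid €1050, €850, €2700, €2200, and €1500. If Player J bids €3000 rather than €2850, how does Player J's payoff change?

The highest competing bid is €2700.
Bidding truthfully at €2850: Player J has the top bid, wins, and pays the second-highest bid €2700. Payoff = €2850 − €2700 = €150.
Bidding €3000: Player J has the top bid, wins, and pays the second-highest bid €2700. Payoff = €2850 − €2700 = €150.
Change = €150 − €150 = €0.
The bid only affects whether you win, not the price — here both bids land on the same side of the top rival bid, so the deviation is payoff-neutral.

Change in payoff: €0.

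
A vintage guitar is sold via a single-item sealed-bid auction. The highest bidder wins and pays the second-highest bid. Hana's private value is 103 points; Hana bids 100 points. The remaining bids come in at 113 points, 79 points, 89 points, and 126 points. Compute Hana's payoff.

Highest competing bid: 126 points.
Hana's bid 100 points is not the highest, so Hana loses, pays nothing, and earns zero payoff.

Payoff = 0 points.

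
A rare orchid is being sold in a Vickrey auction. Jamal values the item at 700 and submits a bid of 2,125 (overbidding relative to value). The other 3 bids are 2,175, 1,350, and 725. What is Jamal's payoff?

Highest competing bid: 2,175.
Jamal's bid 2,125 is not the highest, so Jamal loses, pays nothing, and earns zero payoff.

Jamal's payoff: 0.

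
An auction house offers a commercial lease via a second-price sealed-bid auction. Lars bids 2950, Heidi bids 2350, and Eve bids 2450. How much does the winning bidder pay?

Ranking the bids: Lars 2950; Eve 2450; Heidi 2350.
Lars has the highest bid, so Lars wins.
The second-highest bid is 2450, so that is what Lars pays.

Price paid: 2450.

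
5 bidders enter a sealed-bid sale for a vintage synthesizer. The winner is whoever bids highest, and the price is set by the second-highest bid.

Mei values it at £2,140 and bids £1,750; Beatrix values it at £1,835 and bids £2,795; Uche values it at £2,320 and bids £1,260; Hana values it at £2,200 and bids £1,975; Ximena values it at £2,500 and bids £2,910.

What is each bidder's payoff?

Mei £0, Beatrix £0, Uche £0, Hana £0, Ximena -£295.

Bids in descending order: Ximena £2,910, then Beatrix £2,795, then Hana £1,975, then Mei £1,750, then Uche £1,260.
Ximena has the top bid and wins; the price is the second-highest bid, £2,795.
Ximena's payoff = £2,500 − £2,795 = -£295. All other bidders lose, so their payoff is 0.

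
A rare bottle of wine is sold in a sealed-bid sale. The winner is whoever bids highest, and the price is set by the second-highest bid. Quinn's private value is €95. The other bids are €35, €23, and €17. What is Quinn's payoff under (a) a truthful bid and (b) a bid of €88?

The highest competing bid is €35.
Bidding truthfully at €95: Quinn has the top bid, wins, and pays the second-highest bid €35. Payoff = €95 − €35 = €60.
Bidding €88: Quinn has the top bid, wins, and pays the second-highest bid €35. Payoff = €95 − €35 = €60.

Truthful: €60; alternative: €60.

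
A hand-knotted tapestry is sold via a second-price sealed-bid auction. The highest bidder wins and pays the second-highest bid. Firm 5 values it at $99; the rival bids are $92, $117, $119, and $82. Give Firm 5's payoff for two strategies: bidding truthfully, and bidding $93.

The highest competing bid is $119.
Bidding truthfully at $99: the top bid is $119 (a rival), so Firm 5 loses. Payoff = $0.
Bidding $93: the top bid is $119 (a rival), so Firm 5 loses. Payoff = $0.

Truthful: $0; alternative: $0.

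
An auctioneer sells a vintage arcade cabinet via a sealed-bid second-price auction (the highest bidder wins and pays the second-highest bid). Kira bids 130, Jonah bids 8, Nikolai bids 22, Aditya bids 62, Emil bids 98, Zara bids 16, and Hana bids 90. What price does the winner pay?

Price paid: 98.

Sorted high to low: Kira 130; Emil 98; Hana 90; Aditya 62; Nikolai 22; Zara 16; Jonah 8.
Kira is the highest bidder, so Kira wins.
Under the second-price rule, the price is the second-highest bid: 98.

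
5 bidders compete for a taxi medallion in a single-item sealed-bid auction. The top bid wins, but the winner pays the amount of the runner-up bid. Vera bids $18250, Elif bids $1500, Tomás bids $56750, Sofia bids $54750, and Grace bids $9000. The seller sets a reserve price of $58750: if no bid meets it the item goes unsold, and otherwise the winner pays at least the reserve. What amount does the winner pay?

unsold

Sorted high to low: Tomás $56750, then Sofia $54750, then Vera $18250, then Grace $9000, then Elif $1500.
The top bid $56750 is below the reserve $58750, so the item goes unsold and nothing is paid.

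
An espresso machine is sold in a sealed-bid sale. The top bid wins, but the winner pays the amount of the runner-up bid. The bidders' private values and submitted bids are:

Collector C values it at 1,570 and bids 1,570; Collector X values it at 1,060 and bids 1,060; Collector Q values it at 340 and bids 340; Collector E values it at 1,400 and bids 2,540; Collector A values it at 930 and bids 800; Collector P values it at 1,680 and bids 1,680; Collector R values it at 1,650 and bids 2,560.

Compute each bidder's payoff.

Sorted high to low: Collector R 2,560; Collector E 2,540; Collector P 1,680; Collector C 1,570; Collector X 1,060; Collector A 800; Collector Q 340.
Collector R has the top bid and wins; the price is the second-highest bid, 2,540.
Collector R's payoff = 1,650 − 2,540 = -890. All other bidders lose, so their payoff is 0.

Collector C 0, Collector X 0, Collector Q 0, Collector E 0, Collector A 0, Collector P 0, Collector R -890.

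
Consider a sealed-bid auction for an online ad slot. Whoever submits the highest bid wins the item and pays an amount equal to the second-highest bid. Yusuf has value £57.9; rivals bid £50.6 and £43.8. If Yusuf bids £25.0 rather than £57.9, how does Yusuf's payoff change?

The highest competing bid is £50.6.
Bidding truthfully at £57.9: Yusuf has the top bid, wins, and pays the second-highest bid £50.6. Payoff = £57.9 − £50.6 = £7.3.
Bidding £25.0: the top bid is £50.6 (a rival), so Yusuf loses. Payoff = £0.0.
Change = £0.0 − £7.3 = -£7.3.

-£7.3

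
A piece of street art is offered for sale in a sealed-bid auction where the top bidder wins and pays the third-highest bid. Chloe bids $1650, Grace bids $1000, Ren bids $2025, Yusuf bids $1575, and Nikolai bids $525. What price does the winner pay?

The winner pays $1575.

Sorted high to low: Ren $2025 > Chloe $1650 > Yusuf $1575 > Grace $1000 > Nikolai $525.
Ren is the highest bidder, so Ren wins.
Under the third-price rule, the price is the third-highest bid: $1575.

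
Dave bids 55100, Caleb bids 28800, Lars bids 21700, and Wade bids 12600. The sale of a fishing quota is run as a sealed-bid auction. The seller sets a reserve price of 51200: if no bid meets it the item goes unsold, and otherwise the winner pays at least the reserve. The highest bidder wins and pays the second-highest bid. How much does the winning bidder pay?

Price paid: 51200.

Ranking the bids: Dave 55100; Caleb 28800; Lars 21700; Wade 12600.
Dave has the highest bid, so Dave wins.
The second-highest bid is 28800, but the reserve 51200 is higher, so the price is the reserve.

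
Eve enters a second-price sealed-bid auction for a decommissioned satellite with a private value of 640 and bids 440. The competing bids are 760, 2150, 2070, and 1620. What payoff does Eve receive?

Highest competing bid: 2150.
Eve's bid 440 is not the highest, so Eve loses, pays nothing, and earns zero payoff.

0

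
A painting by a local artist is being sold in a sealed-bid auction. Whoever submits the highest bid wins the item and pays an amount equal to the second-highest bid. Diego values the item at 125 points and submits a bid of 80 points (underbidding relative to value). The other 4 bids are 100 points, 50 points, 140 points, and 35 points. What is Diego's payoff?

Payoff = 0 points.

Highest competing bid: 140 points.
Diego's bid 80 points is not the highest, so Diego loses, pays nothing, and earns zero payoff.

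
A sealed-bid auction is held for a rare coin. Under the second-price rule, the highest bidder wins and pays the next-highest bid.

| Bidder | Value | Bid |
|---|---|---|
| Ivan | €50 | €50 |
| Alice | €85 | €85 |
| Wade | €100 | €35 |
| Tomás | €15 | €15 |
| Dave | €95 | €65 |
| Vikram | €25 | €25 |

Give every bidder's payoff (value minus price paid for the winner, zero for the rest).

Ranking the bids: Alice €85 > Dave €65 > Ivan €50 > Wade €35 > Vikram €25 > Tomás €15.
Alice has the top bid and wins; the price is the second-highest bid, €65.
Alice's payoff = €85 − €65 = €20. All other bidders lose, so their payoff is 0.

Ivan €0, Alice €20, Wade €0, Tomás €0, Dave €0, Vikram €0.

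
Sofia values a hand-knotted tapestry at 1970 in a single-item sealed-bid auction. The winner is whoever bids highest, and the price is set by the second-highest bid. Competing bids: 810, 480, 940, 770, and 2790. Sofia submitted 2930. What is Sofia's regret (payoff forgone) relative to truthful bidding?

The highest competing bid is 2790.
Bidding truthfully at 1970: the top bid is 2790 (a rival), so Sofia loses. Payoff = 0.
Bidding 2930: Sofia has the top bid, wins, and pays the second-highest bid 2790. Payoff = 1970 − 2790 = -820.
Regret = truthful payoff − actual payoff = 0 − -820 = 820.

Regret: 820.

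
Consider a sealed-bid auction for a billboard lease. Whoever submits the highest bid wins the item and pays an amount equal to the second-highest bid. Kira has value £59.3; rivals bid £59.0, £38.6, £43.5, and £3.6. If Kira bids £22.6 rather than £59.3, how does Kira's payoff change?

Change in payoff: -£0.3.

The highest competing bid is £59.0.
Bidding truthfully at £59.3: Kira has the top bid, wins, and pays the second-highest bid £59.0. Payoff = £59.3 − £59.0 = £0.3.
Bidding £22.6: the top bid is £59.0 (a rival), so Kira loses. Payoff = £0.0.
Change = £0.0 − £0.3 = -£0.3.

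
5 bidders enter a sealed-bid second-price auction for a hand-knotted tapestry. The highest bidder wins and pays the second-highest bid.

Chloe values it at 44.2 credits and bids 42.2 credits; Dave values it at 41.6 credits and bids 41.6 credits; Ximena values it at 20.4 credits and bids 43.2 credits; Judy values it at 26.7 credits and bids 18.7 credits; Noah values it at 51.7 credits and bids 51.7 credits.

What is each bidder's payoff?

Payoffs: Chloe 0.0 credits, Dave 0.0 credits, Ximena 0.0 credits, Judy 0.0 credits, Noah 8.5 credits.

Bids in descending order: Noah 51.7 credits, then Ximena 43.2 credits, then Chloe 42.2 credits, then Dave 41.6 credits, then Judy 18.7 credits.
Noah has the top bid and wins; the price is the second-highest bid, 43.2 credits.
Noah's payoff = 51.7 credits − 43.2 credits = 8.5 credits. All other bidders lose, so their payoff is 0.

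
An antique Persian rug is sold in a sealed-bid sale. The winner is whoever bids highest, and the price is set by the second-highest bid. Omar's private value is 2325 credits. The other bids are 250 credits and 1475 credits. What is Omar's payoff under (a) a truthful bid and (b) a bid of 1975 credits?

The highest competing bid is 1475 credits.
Bidding truthfully at 2325 credits: Omar has the top bid, wins, and pays the second-highest bid 1475 credits. Payoff = 2325 credits − 1475 credits = 850 credits.
Bidding 1975 credits: Omar has the top bid, wins, and pays the second-highest bid 1475 credits. Payoff = 2325 credits − 1475 credits = 850 credits.

Truthful: 850 credits; alternative: 850 credits.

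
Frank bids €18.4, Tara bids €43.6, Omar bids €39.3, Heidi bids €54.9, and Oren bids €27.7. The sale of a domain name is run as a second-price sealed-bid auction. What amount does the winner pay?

Bids in descending order: Heidi €54.9; Tara €43.6; Omar €39.3; Oren €27.7; Frank €18.4.
Heidi has the highest bid, so Heidi wins.
The second-highest bid is €43.6, so that is what Heidi pays.

Price paid: €43.6.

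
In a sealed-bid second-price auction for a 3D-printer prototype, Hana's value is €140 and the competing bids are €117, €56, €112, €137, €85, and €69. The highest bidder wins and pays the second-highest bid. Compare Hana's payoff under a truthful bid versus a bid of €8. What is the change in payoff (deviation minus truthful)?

-€3

The highest competing bid is €137.
Bidding truthfully at €140: Hana has the top bid, wins, and pays the second-highest bid €137. Payoff = €140 − €137 = €3.
Bidding €8: the top bid is €137 (a rival), so Hana loses. Payoff = €0.
Change = €0 − €3 = -€3.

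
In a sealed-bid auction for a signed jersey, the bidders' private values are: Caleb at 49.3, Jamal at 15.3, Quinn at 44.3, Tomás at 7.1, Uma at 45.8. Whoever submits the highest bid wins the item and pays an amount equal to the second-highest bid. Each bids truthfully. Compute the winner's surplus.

Bids in descending order: Caleb 49.3, then Uma 45.8, then Quinn 44.3, then Jamal 15.3, then Tomás 7.1.
Caleb wins with the top bid and pays the second-highest, 45.8.
Surplus = 49.3 − 45.8 = 3.5.

3.5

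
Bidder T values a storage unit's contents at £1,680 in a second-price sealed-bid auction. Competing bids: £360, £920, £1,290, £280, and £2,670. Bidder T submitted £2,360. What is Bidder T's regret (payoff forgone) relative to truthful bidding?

£0

The highest competing bid is £2,670.
Bidding truthfully at £1,680: the top bid is £2,670 (a rival), so Bidder T loses. Payoff = £0.
Bidding £2,360: the top bid is £2,670 (a rival), so Bidder T loses. Payoff = £0.
Regret = truthful payoff − actual payoff = £0 − £0 = £0.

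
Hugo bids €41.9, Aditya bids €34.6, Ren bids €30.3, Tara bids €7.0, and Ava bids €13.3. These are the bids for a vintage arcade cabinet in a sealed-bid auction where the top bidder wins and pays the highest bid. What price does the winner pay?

Ranking the bids: Hugo €41.9, then Aditya €34.6, then Ren €30.3, then Ava €13.3, then Tara €7.0.
Hugo is the highest bidder, so Hugo wins.
Under the first-price rule, the price is the highest bid: €41.9.

The winner pays €41.9.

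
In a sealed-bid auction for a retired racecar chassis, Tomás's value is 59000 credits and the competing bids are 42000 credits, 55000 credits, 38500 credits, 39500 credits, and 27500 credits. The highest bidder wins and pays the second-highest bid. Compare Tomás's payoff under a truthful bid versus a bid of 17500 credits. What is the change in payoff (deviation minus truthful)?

The highest competing bid is 55000 credits.
Bidding truthfully at 59000 credits: Tomás has the top bid, wins, and pays the second-highest bid 55000 credits. Payoff = 59000 credits − 55000 credits = 4000 credits.
Bidding 17500 credits: the top bid is 55000 credits (a rival), so Tomás loses. Payoff = 0 credits.
Change = 0 credits − 4000 credits = -4000 credits.
Deviating from a truthful bid can only lose payoff in a second-price auction — never gain.

Payoff change: -4000 credits.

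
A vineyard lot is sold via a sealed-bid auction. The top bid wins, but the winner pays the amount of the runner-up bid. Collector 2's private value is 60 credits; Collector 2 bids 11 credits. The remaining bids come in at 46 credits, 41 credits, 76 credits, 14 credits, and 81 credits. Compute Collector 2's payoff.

Highest competing bid: 81 credits.
Collector 2's bid 11 credits is not the highest, so Collector 2 loses, pays nothing, and earns zero payoff.

Payoff = 0 credits.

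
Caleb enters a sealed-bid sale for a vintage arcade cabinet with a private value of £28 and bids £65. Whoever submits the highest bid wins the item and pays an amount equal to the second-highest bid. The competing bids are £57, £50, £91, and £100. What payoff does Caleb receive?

Caleb's payoff: £0.

Highest competing bid: £100.
Caleb's bid £65 is not the highest, so Caleb loses, pays nothing, and earns zero payoff.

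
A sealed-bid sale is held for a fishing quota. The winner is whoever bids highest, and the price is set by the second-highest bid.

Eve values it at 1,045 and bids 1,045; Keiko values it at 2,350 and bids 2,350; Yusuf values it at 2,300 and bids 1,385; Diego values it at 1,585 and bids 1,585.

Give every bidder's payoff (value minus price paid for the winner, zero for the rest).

Bids in descending order: Keiko 2,350 > Diego 1,585 > Yusuf 1,385 > Eve 1,045.
Keiko has the top bid and wins; the price is the second-highest bid, 1,585.
Keiko's payoff = 2,350 − 1,585 = 765. All other bidders lose, so their payoff is 0.

Eve 0, Keiko 765, Yusuf 0, Diego 0.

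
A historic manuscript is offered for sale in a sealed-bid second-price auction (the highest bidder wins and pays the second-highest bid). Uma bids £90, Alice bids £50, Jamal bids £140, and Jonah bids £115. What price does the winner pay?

Ranking the bids: Jamal £140 > Jonah £115 > Uma £90 > Alice £50.
Jamal is the highest bidder, so Jamal wins.
Under the second-price rule, the price is the second-highest bid: £115.

£115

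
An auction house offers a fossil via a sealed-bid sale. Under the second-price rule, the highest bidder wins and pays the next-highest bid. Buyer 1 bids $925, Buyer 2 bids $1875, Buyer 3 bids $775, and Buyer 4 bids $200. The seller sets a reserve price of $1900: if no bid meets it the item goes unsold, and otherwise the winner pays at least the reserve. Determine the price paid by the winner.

Sorted high to low: Buyer 2 $1875; Buyer 1 $925; Buyer 3 $775; Buyer 4 $200.
The top bid $1875 is below the reserve $1900, so the item goes unsold and nothing is paid.

unsold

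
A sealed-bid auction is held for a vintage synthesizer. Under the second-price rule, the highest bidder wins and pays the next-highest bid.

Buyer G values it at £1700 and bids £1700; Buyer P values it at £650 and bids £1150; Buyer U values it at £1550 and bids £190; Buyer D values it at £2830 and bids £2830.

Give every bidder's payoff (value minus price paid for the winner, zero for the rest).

Ranking the bids: Buyer D £2830; Buyer G £1700; Buyer P £1150; Buyer U £190.
Buyer D has the top bid and wins; the price is the second-highest bid, £1700.
Buyer D's payoff = £2830 − £1700 = £1130. All other bidders lose, so their payoff is 0.

Buyer G £0, Buyer P £0, Buyer U £0, Buyer D £1130.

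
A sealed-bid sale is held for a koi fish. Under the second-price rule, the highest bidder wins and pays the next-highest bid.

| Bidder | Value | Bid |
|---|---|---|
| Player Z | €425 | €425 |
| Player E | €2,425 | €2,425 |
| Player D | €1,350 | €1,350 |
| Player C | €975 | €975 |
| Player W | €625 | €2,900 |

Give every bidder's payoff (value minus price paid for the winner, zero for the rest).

Bids in descending order: Player W €2,900; Player E €2,425; Player D €1,350; Player C €975; Player Z €425.
Player W has the top bid and wins; the price is the second-highest bid, €2,425.
Player W's payoff = €625 − €2,425 = -€1,800. All other bidders lose, so their payoff is 0.

Payoffs: Player Z €0, Player E €0, Player D €0, Player C €0, Player W -€1,800.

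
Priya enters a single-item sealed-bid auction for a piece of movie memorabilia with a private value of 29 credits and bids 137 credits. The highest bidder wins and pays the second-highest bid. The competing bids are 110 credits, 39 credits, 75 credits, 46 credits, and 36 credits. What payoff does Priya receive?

Priya's payoff: -81 credits.

Highest competing bid: 110 credits.
Priya's bid 137 credits is the highest overall, so Priya wins and pays the second-highest bid, 110 credits.
Payoff = value − price = 29 credits − 110 credits = -81 credits.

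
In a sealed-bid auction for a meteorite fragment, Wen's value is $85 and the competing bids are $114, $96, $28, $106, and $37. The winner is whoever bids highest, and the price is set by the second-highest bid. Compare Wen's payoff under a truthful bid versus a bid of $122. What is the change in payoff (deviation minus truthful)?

Change in payoff: -$29.

The highest competing bid is $114.
Bidding truthfully at $85: the top bid is $114 (a rival), so Wen loses. Payoff = $0.
Bidding $122: Wen has the top bid, wins, and pays the second-highest bid $114. Payoff = $85 − $114 = -$29.
Change = -$29 − $0 = -$29.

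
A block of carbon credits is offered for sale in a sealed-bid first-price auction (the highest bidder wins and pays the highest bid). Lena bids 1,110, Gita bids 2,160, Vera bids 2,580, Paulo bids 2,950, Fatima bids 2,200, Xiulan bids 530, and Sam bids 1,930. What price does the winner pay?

The winner pays 2,950.

Bids in descending order: Paulo 2,950; Vera 2,580; Fatima 2,200; Gita 2,160; Sam 1,930; Lena 1,110; Xiulan 530.
Paulo is the highest bidder, so Paulo wins.
Under the first-price rule, the price is the highest bid: 2,950.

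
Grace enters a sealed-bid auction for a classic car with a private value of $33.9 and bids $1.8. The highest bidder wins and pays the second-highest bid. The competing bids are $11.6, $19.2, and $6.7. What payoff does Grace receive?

Payoff = $0.0.

Highest competing bid: $19.2.
Grace's bid $1.8 is not the highest, so Grace loses, pays nothing, and earns zero payoff.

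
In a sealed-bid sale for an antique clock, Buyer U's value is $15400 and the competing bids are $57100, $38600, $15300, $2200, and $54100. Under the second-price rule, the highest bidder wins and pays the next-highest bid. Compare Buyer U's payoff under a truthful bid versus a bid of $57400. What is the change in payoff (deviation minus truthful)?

Change in payoff: -$41700.

The highest competing bid is $57100.
Bidding truthfully at $15400: the top bid is $57100 (a rival), so Buyer U loses. Payoff = $0.
Bidding $57400: Buyer U has the top bid, wins, and pays the second-highest bid $57100. Payoff = $15400 − $57100 = -$41700.
Change = -$41700 − $0 = -$41700.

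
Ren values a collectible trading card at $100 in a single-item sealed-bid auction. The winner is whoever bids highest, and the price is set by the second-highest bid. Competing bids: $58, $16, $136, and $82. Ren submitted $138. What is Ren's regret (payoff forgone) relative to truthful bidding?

$36

The highest competing bid is $136.
Bidding truthfully at $100: the top bid is $136 (a rival), so Ren loses. Payoff = $0.
Bidding $138: Ren has the top bid, wins, and pays the second-highest bid $136. Payoff = $100 − $136 = -$36.
Regret = truthful payoff − actual payoff = $0 − -$36 = $36.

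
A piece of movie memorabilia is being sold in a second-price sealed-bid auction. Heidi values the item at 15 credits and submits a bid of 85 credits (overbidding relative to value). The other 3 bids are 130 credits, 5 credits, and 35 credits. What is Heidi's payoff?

Highest competing bid: 130 credits.
Heidi's bid 85 credits is not the highest, so Heidi loses, pays nothing, and earns zero payoff.

Heidi's payoff: 0 credits.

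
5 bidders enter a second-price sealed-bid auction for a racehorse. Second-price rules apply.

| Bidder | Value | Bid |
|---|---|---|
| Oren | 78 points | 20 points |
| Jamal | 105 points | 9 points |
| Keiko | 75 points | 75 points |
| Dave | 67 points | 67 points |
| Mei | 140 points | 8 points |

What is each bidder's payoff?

Sorted high to low: Keiko 75 points > Dave 67 points > Oren 20 points > Jamal 9 points > Mei 8 points.
Keiko has the top bid and wins; the price is the second-highest bid, 67 points.
Keiko's payoff = 75 points − 67 points = 8 points. All other bidders lose, so their payoff is 0.

Oren 0 points, Jamal 0 points, Keiko 8 points, Dave 0 points, Mei 0 points.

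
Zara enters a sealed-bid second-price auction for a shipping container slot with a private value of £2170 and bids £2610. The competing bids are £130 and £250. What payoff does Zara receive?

Payoff = £1920.

Highest competing bid: £250.
Zara's bid £2610 is the highest overall, so Zara wins and pays the second-highest bid, £250.
Payoff = value − price = £2170 − £250 = £1920.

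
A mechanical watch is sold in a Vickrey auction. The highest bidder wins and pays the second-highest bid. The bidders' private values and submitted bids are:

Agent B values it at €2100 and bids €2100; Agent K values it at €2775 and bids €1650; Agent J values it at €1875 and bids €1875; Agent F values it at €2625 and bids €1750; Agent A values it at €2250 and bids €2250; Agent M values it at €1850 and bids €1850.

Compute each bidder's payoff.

Agent B €0, Agent K €0, Agent J €0, Agent F €0, Agent A €150, Agent M €0.

Ranking the bids: Agent A €2250; Agent B €2100; Agent J €1875; Agent M €1850; Agent F €1750; Agent K €1650.
Agent A has the top bid and wins; the price is the second-highest bid, €2100.
Agent A's payoff = €2250 − €2100 = €150. All other bidders lose, so their payoff is 0.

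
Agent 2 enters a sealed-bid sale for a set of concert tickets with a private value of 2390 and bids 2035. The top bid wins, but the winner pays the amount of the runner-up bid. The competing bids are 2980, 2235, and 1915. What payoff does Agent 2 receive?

Highest competing bid: 2980.
Agent 2's bid 2035 is not the highest, so Agent 2 loses, pays nothing, and earns zero payoff.

The bidder's payoff: 0.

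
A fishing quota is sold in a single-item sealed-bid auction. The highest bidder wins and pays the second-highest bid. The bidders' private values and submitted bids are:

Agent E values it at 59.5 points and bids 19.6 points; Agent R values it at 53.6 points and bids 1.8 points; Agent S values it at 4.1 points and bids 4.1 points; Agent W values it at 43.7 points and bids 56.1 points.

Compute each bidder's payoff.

Payoffs: Agent E 0.0 points, Agent R 0.0 points, Agent S 0.0 points, Agent W 24.1 points.

Ranking the bids: Agent W 56.1 points; Agent E 19.6 points; Agent S 4.1 points; Agent R 1.8 points.
Agent W has the top bid and wins; the price is the second-highest bid, 19.6 points.
Agent W's payoff = 43.7 points − 19.6 points = 24.1 points. All other bidders lose, so their payoff is 0.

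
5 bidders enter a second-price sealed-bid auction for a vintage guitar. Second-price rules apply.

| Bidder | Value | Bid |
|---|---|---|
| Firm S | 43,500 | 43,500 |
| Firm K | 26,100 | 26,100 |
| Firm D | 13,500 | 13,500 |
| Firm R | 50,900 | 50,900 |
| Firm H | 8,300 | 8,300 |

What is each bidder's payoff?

Payoffs: Firm S 0, Firm K 0, Firm D 0, Firm R 7,400, Firm H 0.

Ordered from highest: Firm R 50,900, then Firm S 43,500, then Firm K 26,100, then Firm D 13,500, then Firm H 8,300.
Firm R has the top bid and wins; the price is the second-highest bid, 43,500.
Firm R's payoff = 50,900 − 43,500 = 7,400. All other bidders lose, so their payoff is 0.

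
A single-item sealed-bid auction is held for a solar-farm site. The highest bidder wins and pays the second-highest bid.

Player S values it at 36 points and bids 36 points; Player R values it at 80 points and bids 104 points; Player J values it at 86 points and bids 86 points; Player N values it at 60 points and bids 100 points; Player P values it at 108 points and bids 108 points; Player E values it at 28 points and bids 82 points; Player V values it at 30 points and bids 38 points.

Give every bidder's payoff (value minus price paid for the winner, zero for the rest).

Payoffs: Player S 0 points, Player R 0 points, Player J 0 points, Player N 0 points, Player P 4 points, Player E 0 points, Player V 0 points.

Sorted high to low: Player P 108 points > Player R 104 points > Player N 100 points > Player J 86 points > Player E 82 points > Player V 38 points > Player S 36 points.
Player P has the top bid and wins; the price is the second-highest bid, 104 points.
Player P's payoff = 108 points − 104 points = 4 points. All other bidders lose, so their payoff is 0.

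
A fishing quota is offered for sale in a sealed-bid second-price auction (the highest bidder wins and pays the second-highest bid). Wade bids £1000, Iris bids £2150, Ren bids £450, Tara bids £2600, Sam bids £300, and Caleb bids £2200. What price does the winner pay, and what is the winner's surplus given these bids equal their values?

Ranking the bids: Tara £2600; Caleb £2200; Iris £2150; Wade £1000; Ren £450; Sam £300.
Tara is the highest bidder, so Tara wins.
Under the second-price rule, the price is the second-highest bid: £2200.
Surplus = £2600 − £2200 = £400.

The winner pays £2200 for a surplus of £400.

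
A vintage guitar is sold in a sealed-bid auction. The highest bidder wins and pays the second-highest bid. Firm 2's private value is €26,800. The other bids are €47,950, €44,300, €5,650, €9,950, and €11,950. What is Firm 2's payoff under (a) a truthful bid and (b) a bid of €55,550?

The highest competing bid is €47,950.
Bidding truthfully at €26,800: the top bid is €47,950 (a rival), so Firm 2 loses. Payoff = €0.
Bidding €55,550: Firm 2 has the top bid, wins, and pays the second-highest bid €47,950. Payoff = €26,800 − €47,950 = -€21,150.
This is the dominant-strategy logic: truthful bidding weakly beats any alternative.

Truthful: €0; alternative: -€21,150.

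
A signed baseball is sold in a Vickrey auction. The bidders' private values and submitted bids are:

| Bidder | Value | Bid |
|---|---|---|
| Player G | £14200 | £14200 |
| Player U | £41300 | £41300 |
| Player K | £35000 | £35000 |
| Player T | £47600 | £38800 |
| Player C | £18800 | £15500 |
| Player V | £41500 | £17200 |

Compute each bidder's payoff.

Ordered from highest: Player U £41300, then Player T £38800, then Player K £35000, then Player V £17200, then Player C £15500, then Player G £14200.
Player U has the top bid and wins; the price is the second-highest bid, £38800.
Player U's payoff = £41300 − £38800 = £2500. All other bidders lose, so their payoff is 0.

Player G £0, Player U £2500, Player K £0, Player T £0, Player C £0, Player V £0.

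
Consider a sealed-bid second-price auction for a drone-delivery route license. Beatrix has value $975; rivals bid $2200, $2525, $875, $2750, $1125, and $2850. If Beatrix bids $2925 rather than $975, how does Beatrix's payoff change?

The highest competing bid is $2850.
Bidding truthfully at $975: the top bid is $2850 (a rival), so Beatrix loses. Payoff = $0.
Bidding $2925: Beatrix has the top bid, wins, and pays the second-highest bid $2850. Payoff = $975 − $2850 = -$1875.
Change = -$1875 − $0 = -$1875.

Payoff change: -$1875.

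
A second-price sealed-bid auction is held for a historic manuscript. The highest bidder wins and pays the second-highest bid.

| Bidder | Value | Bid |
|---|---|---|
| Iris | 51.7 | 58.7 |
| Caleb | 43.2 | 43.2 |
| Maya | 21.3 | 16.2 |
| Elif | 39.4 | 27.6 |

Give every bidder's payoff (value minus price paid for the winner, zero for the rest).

Bids in descending order: Iris 58.7; Caleb 43.2; Elif 27.6; Maya 16.2.
Iris has the top bid and wins; the price is the second-highest bid, 43.2.
Iris's payoff = 51.7 − 43.2 = 8.5. All other bidders lose, so their payoff is 0.

Iris 8.5, Caleb 0.0, Maya 0.0, Elif 0.0.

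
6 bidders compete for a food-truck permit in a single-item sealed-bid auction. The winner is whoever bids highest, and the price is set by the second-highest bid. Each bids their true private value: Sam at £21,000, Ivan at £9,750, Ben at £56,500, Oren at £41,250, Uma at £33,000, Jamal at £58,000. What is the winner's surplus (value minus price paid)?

Surplus = £1,500.

Bids in descending order: Jamal £58,000 > Ben £56,500 > Oren £41,250 > Uma £33,000 > Sam £21,000 > Ivan £9,750.
Jamal wins with the top bid and pays the second-highest, £56,500.
Surplus = £58,000 − £56,500 = £1,500.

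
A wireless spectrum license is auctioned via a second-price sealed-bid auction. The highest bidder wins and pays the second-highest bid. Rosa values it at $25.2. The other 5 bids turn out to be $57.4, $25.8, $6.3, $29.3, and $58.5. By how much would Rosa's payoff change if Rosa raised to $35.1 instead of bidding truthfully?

The highest competing bid is $58.5.
Bidding truthfully at $25.2: the top bid is $58.5 (a rival), so Rosa loses. Payoff = $0.0.
Bidding $35.1: the top bid is $58.5 (a rival), so Rosa loses. Payoff = $0.0.
Change = $0.0 − $0.0 = $0.0.

Change in payoff: $0.0.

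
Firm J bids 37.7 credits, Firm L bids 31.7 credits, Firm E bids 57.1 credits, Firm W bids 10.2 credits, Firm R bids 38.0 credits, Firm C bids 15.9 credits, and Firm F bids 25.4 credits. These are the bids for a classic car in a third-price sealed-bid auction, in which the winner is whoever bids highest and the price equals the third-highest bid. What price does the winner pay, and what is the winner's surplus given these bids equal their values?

The winner pays 37.7 credits for a surplus of 19.4 credits.

Sorted high to low: Firm E 57.1 credits > Firm R 38.0 credits > Firm J 37.7 credits > Firm L 31.7 credits > Firm F 25.4 credits > Firm C 15.9 credits > Firm W 10.2 credits.
Firm E is the highest bidder, so Firm E wins.
Under the third-price rule, the price is the third-highest bid: 37.7 credits.
Surplus = 57.1 credits − 37.7 credits = 19.4 credits.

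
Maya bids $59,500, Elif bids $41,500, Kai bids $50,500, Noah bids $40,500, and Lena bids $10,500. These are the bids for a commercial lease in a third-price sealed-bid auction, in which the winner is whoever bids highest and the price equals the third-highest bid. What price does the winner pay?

Ranking the bids: Maya $59,500, then Kai $50,500, then Elif $41,500, then Noah $40,500, then Lena $10,500.
Maya is the highest bidder, so Maya wins.
Under the third-price rule, the price is the third-highest bid: $41,500.

The winner pays $41,500.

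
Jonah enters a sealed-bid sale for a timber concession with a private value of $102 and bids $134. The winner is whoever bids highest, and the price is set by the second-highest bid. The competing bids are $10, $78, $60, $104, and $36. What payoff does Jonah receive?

Highest competing bid: $104.
Jonah's bid $134 is the highest overall, so Jonah wins and pays the second-highest bid, $104.
Payoff = value − price = $102 − $104 = -$2.

Jonah's payoff: -$2.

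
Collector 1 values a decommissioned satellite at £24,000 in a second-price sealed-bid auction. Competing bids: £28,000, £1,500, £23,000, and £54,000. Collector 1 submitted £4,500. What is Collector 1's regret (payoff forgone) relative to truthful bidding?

Payoff forgone: £0.

The highest competing bid is £54,000.
Bidding truthfully at £24,000: the top bid is £54,000 (a rival), so Collector 1 loses. Payoff = £0.
Bidding £4,500: the top bid is £54,000 (a rival), so Collector 1 loses. Payoff = £0.
Regret = truthful payoff − actual payoff = £0 − £0 = £0.
The bid only affects whether you win, not the price — here both bids land on the same side of the top rival bid, so the deviation is payoff-neutral.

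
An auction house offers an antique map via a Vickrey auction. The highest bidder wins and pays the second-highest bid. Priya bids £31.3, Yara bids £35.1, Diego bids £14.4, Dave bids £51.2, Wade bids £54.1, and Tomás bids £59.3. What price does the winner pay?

Price paid: £54.1.

Bids in descending order: Tomás £59.3; Wade £54.1; Dave £51.2; Yara £35.1; Priya £31.3; Diego £14.4.
Tomás has the highest bid, so Tomás wins.
The second-highest bid is £54.1, so that is what Tomás pays.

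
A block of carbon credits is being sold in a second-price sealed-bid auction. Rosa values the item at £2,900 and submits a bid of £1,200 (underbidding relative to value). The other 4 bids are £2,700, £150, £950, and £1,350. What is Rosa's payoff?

Rosa's payoff: £0.

Highest competing bid: £2,700.
Rosa's bid £1,200 is not the highest, so Rosa loses, pays nothing, and earns zero payoff.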